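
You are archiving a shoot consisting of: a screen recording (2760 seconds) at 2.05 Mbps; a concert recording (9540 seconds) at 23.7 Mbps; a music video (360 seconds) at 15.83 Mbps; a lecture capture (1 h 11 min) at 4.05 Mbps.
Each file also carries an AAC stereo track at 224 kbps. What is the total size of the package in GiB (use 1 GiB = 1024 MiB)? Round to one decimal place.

30.1 GiB

Audio: 224 kbps = 0.224 Mbps.
screen recording: 2.274 Mbps × 2760 s = 6276.2 Mb
concert recording: 23.924 Mbps × 9540 s = 228235.0 Mb
music video: 16.054 Mbps × 360 s = 5779.4 Mb
lecture capture: 4.274 Mbps × 4260 s = 18207.2 Mb
Total: 258497.9 Mb = 32312.2 MB.
= 30.09 GiB.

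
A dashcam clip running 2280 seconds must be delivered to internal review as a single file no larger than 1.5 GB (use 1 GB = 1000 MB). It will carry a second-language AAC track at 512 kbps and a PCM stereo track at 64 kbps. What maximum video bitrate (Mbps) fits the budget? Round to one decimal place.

Budget: 1.5 GB = 12000.0 Mb.
Total bitrate budget: 12000.0 Mb / 2280 s = 5.263 Mbps.
Audio total: 512 + 64 = 576 kbps = 0.576 Mbps.
Video: 5.263 − 0.576 = 4.687 Mbps.

4.7 Mbps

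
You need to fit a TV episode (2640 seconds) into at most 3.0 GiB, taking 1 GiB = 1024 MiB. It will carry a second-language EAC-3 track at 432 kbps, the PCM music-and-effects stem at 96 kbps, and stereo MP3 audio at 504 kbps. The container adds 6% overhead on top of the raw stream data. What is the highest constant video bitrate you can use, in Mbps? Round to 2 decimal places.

8.18 Mbps

Budget: 3.0 GiB = 25769.8 Mb.
Stream payload after overhead: 25769.8 / 1.06 = 24311.1 Mb.
Total bitrate budget: 24311.1 Mb / 2640 s = 9.209 Mbps.
Audio total: 432 + 96 + 504 = 1032 kbps = 1.032 Mbps.
Video: 9.209 − 1.032 = 8.177 Mbps.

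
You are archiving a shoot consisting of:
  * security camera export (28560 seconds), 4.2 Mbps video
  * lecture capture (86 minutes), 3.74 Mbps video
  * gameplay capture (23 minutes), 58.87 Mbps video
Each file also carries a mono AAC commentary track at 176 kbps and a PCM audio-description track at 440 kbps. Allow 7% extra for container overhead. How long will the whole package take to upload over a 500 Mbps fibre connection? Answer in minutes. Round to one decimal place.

8.6 minutes

Audio total: 176 + 440 = 616 kbps = 0.616 Mbps.
security camera export: 4.816 Mbps × 28560 s × 1.07 = 147173.1 Mb
lecture capture: 4.356 Mbps × 5160 s × 1.07 = 24050.3 Mb
gameplay capture: 59.486 Mbps × 1380 s × 1.07 = 87837.0 Mb
Total: 259060.5 Mb = 32382.6 MB.
At 500 Mbps: 259060.5 / 500 = 518 s ≈ 8.64 minutes.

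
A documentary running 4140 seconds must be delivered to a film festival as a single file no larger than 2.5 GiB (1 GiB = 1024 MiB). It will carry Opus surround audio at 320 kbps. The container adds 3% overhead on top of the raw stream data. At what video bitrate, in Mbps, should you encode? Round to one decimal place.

Budget: 2.5 GiB = 21474.8 Mb.
Stream payload after overhead: 21474.8 / 1.03 = 20849.4 Mb.
Total bitrate budget: 20849.4 Mb / 4140 s = 5.036 Mbps.
Audio: 320 kbps = 0.320 Mbps.
Video: 5.036 − 0.320 = 4.716 Mbps.

4.7 Mbps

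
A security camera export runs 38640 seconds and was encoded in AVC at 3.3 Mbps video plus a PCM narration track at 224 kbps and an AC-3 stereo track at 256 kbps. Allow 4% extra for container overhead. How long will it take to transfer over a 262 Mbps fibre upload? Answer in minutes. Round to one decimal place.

Audio total: 224 + 256 = 480 kbps = 0.480 Mbps.
Total bitrate: 3.780 Mbps.
File: 3.780 Mbps × 38640 s = 146059.2 Mb.
With 4% container overhead: ×1.04. → 151901.6 Mb.
At 262 Mbps: 151901.6 / 262 = 579.8 s ≈ 9.66 minutes.

9.7 minutes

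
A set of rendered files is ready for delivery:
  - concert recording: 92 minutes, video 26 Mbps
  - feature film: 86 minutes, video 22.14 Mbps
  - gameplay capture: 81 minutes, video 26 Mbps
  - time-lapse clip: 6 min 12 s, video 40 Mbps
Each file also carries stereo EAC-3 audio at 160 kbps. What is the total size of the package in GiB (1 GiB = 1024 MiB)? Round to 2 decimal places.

46.75 GiB

Audio: 160 kbps = 0.160 Mbps.
concert recording: 26.160 Mbps × 5520 s = 144403.2 Mb
feature film: 22.300 Mbps × 5160 s = 115068.0 Mb
gameplay capture: 26.160 Mbps × 4860 s = 127137.6 Mb
time-lapse clip: 40.160 Mbps × 372 s = 14939.5 Mb
Total: 401548.3 Mb = 50193.5 MB.
= 46.75 GiB.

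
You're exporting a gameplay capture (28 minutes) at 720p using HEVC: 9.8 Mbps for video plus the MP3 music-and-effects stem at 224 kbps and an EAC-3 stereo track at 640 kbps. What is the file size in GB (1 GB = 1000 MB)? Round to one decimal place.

28 min = 1680 s
Audio total: 224 + 640 = 864 kbps = 0.864 Mbps.
Total bitrate: 9.8 + 0.864 = 10.664 Mbps.
Stream data: 10.664 Mbps × 1680 s = 17915.5 Mb.
17,916 Mb ÷ 8 = 2,239 MB → 2.239 GB.

2.2 GB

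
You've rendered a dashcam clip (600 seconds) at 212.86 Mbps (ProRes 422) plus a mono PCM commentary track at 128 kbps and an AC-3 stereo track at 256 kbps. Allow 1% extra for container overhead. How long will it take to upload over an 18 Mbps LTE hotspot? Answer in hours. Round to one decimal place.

Audio total: 128 + 256 = 384 kbps = 0.384 Mbps.
Total bitrate: 213.244 Mbps.
File: 213.244 Mbps × 600 s = 127946.4 Mb.
With 1% container overhead: ×1.01. → 129225.9 Mb.
At 18 Mbps: 129225.9 / 18 = 7179.2 s ≈ 1.99 hours.

2.0 hours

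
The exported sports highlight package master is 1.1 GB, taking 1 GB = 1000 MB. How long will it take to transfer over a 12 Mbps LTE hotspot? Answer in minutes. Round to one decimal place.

12.2 minutes

File: 1.1 GB = 8800.0 Mb.
At 12 Mbps: 8800.0 / 12 = 733.3 s ≈ 12.2 minutes.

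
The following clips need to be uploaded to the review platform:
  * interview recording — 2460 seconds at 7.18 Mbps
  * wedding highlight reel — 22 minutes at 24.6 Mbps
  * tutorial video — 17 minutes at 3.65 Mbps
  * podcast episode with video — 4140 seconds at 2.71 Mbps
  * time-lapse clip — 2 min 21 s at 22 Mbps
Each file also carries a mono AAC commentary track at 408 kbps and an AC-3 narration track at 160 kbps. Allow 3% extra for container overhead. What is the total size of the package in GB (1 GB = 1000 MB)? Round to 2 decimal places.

Audio total: 408 + 160 = 568 kbps = 0.568 Mbps.
interview recording: 7.748 Mbps × 2460 s × 1.03 = 19631.9 Mb
wedding highlight reel: 25.168 Mbps × 1320 s × 1.03 = 34218.4 Mb
tutorial video: 4.218 Mbps × 1020 s × 1.03 = 4431.4 Mb
podcast episode with video: 3.278 Mbps × 4140 s × 1.03 = 13978.0 Mb
time-lapse clip: 22.568 Mbps × 141 s × 1.03 = 3277.6 Mb
Total: 75537.3 Mb = 9442.2 MB.
= 9.442 GB.

9.44 GB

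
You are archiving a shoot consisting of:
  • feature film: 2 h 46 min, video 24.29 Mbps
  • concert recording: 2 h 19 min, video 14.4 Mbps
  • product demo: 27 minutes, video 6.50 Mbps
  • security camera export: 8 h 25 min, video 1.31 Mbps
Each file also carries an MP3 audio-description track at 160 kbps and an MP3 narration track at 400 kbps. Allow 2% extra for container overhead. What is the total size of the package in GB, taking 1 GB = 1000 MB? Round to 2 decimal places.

56.15 GB

Audio total: 160 + 400 = 560 kbps = 0.560 Mbps.
feature film: 24.850 Mbps × 9960 s × 1.02 = 252456.1 Mb
concert recording: 14.960 Mbps × 8340 s × 1.02 = 127261.7 Mb
product demo: 7.060 Mbps × 1620 s × 1.02 = 11665.9 Mb
security camera export: 1.870 Mbps × 30300 s × 1.02 = 57794.2 Mb
Total: 449178.0 Mb = 56147.3 MB.
= 56.15 GB.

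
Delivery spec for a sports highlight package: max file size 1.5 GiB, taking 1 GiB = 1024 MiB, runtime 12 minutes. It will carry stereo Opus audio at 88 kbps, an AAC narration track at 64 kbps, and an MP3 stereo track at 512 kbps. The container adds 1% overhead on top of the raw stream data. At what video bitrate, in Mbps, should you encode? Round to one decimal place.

17.1 Mbps

Budget: 1.5 GiB = 12884.9 Mb.
Stream payload after overhead: 12884.9 / 1.01 = 12757.3 Mb.
12 min = 720 s
Total bitrate budget: 12757.3 Mb / 720 s = 17.719 Mbps.
Audio total: 88 + 64 + 512 = 664 kbps = 0.664 Mbps.
Video: 17.719 − 0.664 = 17.055 Mbps.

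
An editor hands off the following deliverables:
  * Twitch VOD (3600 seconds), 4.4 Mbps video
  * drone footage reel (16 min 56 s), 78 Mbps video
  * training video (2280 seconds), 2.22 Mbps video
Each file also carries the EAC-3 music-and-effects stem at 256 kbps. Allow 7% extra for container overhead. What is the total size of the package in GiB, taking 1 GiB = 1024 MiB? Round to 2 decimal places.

Audio: 256 kbps = 0.256 Mbps.
Twitch VOD: 4.656 Mbps × 3600 s × 1.07 = 17934.9 Mb
drone footage reel: 78.256 Mbps × 1016 s × 1.07 = 85073.7 Mb
training video: 2.476 Mbps × 2280 s × 1.07 = 6040.4 Mb
Total: 109049.0 Mb = 13631.1 MB.
= 12.69 GiB.

12.69 GiB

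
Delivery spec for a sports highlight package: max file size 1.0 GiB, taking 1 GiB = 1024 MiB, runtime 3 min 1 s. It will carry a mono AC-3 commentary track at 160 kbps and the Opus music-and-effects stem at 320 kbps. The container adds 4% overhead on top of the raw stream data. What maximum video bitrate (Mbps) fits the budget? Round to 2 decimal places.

Budget: 1.0 GiB = 8589.9 Mb.
Stream payload after overhead: 8589.9 / 1.04 = 8259.6 Mb.
3 min 1 s = 181 s
Total bitrate budget: 8259.6 Mb / 181 s = 45.633 Mbps.
Audio total: 160 + 320 = 480 kbps = 0.480 Mbps.
Video: 45.633 − 0.480 = 45.153 Mbps.

45.15 Mbps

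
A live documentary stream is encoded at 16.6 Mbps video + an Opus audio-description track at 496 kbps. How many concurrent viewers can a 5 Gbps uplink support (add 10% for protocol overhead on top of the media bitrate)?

Audio: 496 kbps = 0.496 Mbps.
Per-viewer media rate: 17.096 Mbps.
On the wire with 10% overhead: 18.806 Mbps.
5 Gbps = 5,000 Mbps; 5,000 / 18.806 = 265.88 → 265 viewers.

265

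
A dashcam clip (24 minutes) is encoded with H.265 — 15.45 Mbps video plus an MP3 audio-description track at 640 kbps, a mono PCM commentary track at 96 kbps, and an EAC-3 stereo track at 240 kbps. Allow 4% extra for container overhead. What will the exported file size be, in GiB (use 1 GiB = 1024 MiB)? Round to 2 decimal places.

2.86 GiB

24 min = 1440 s
Audio total: 640 + 96 + 240 = 976 kbps = 0.976 Mbps.
Total bitrate: 15.45 + 0.976 = 16.426 Mbps.
Stream data: 16.426 Mbps × 1440 s = 23653.4 Mb.
With 4% container overhead: ×1.04.
24,600 Mb = 3,074,947,200 bytes ÷ 1,073,741,824 = 2.864 GiB.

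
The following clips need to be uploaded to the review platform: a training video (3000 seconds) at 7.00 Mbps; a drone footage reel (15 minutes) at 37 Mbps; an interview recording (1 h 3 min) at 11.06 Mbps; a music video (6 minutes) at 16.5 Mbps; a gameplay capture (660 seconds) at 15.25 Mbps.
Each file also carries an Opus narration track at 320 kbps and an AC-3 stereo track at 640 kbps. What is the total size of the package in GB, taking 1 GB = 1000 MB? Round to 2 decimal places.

15.06 GB

Audio total: 320 + 640 = 960 kbps = 0.960 Mbps.
training video: 7.960 Mbps × 3000 s = 23880.0 Mb
drone footage reel: 37.960 Mbps × 900 s = 34164.0 Mb
interview recording: 12.020 Mbps × 3780 s = 45435.6 Mb
music video: 17.460 Mbps × 360 s = 6285.6 Mb
gameplay capture: 16.210 Mbps × 660 s = 10698.6 Mb
Total: 120463.8 Mb = 15058.0 MB.
= 15.06 GB.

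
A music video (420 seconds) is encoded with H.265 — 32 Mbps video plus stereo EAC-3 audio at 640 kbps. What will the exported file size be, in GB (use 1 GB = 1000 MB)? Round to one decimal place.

1.7 GB

Audio: 640 kbps = 0.640 Mbps.
Total bitrate: 32 + 0.640 = 32.640 Mbps.
Stream data: 32.640 Mbps × 420 s = 13708.8 Mb.
13,709 Mb ÷ 8 = 1,714 MB → 1.714 GB.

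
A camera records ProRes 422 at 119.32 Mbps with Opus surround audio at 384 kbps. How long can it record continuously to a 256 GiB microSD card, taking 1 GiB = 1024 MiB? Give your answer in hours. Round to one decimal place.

Audio: 384 kbps = 0.384 Mbps.
Total bitrate: 119.32 + 0.384 = 119.704 Mbps.
Capacity: 256 GiB = 2,199,023 Mb.
Recording time: 2,199,023 / 119.704 = 18,371 s ≈ 5.10 hours.

5.1 hours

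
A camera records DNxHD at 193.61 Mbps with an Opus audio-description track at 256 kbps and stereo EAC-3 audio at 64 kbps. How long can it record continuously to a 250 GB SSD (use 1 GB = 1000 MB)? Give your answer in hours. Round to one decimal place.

2.9 hours

Audio total: 256 + 64 = 320 kbps = 0.320 Mbps.
Total bitrate: 193.61 + 0.320 = 193.930 Mbps.
Capacity: 250 GB = 2,000,000 Mb.
Recording time: 2,000,000 / 193.930 = 10,313 s ≈ 2.86 hours.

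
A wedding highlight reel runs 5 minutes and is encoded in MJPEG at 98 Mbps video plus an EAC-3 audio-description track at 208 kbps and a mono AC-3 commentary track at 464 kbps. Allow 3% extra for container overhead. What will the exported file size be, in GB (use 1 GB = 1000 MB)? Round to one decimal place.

3.8 GB

5 min = 300 s
Audio total: 208 + 464 = 672 kbps = 0.672 Mbps.
Total bitrate: 98 + 0.672 = 98.672 Mbps.
Stream data: 98.672 Mbps × 300 s = 29601.6 Mb.
With 3% container overhead: ×1.03.
30,490 Mb ÷ 8 = 3,811 MB → 3.811 GB.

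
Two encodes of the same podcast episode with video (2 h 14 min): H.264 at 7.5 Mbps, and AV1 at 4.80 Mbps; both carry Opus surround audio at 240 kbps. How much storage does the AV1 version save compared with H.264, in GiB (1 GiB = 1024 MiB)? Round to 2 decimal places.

2.53 GiB

2 h 14 min = 134 min = 8040 s
Audio: 240 kbps = 0.240 Mbps.
H.264: 7.740 Mbps × 8040 s = 62229.6 Mb = 7.244 GiB.
AV1: 5.040 Mbps × 8040 s = 40521.6 Mb = 4.717 GiB.
Saving: 7.244 − 4.717 = 2.527 GiB.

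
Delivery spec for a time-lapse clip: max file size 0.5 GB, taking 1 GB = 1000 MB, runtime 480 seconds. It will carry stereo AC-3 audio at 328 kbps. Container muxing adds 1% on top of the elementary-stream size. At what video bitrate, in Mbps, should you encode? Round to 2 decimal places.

Budget: 0.5 GB = 4000.0 Mb.
Stream payload after overhead: 4000.0 / 1.01 = 3960.4 Mb.
Total bitrate budget: 3960.4 Mb / 480 s = 8.251 Mbps.
Audio: 328 kbps = 0.328 Mbps.
Video: 8.251 − 0.328 = 7.923 Mbps.

7.92 Mbps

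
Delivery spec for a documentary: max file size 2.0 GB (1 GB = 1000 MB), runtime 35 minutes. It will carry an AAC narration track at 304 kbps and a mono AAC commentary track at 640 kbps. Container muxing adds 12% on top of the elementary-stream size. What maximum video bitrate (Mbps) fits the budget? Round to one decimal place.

Budget: 2.0 GB = 16000.0 Mb.
Stream payload after overhead: 16000.0 / 1.12 = 14285.7 Mb.
35 min = 2100 s
Total bitrate budget: 14285.7 Mb / 2100 s = 6.803 Mbps.
Audio total: 304 + 640 = 944 kbps = 0.944 Mbps.
Video: 6.803 − 0.944 = 5.859 Mbps.

5.9 Mbps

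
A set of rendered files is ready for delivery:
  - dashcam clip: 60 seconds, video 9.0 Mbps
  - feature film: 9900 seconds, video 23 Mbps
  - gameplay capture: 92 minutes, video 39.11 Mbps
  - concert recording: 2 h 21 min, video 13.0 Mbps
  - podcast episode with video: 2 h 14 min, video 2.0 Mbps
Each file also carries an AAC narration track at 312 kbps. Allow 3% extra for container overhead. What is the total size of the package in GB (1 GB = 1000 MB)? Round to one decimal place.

74.7 GB

Audio: 312 kbps = 0.312 Mbps.
dashcam clip: 9.312 Mbps × 60 s × 1.03 = 575.5 Mb
feature film: 23.312 Mbps × 9900 s × 1.03 = 237712.5 Mb
gameplay capture: 39.422 Mbps × 5520 s × 1.03 = 224137.7 Mb
concert recording: 13.312 Mbps × 8460 s × 1.03 = 115998.1 Mb
podcast episode with video: 2.312 Mbps × 8040 s × 1.03 = 19146.1 Mb
Total: 597569.9 Mb = 74696.2 MB.
= 74.70 GB.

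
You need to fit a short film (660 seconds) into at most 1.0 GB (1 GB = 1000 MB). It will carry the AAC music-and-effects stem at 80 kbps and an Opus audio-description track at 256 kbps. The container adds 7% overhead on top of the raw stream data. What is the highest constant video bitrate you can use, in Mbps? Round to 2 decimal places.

10.99 Mbps

Budget: 1.0 GB = 8000.0 Mb.
Stream payload after overhead: 8000.0 / 1.07 = 7476.6 Mb.
Total bitrate budget: 7476.6 Mb / 660 s = 11.328 Mbps.
Audio total: 80 + 256 = 336 kbps = 0.336 Mbps.
Video: 11.328 − 0.336 = 10.992 Mbps.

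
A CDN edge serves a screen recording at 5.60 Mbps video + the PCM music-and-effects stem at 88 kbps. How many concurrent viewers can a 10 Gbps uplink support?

1758

Audio: 88 kbps = 0.088 Mbps.
Per-viewer media rate: 5.688 Mbps.
10 Gbps = 10,000 Mbps; 10,000 / 5.688 = 1758.09 → 1758 viewers.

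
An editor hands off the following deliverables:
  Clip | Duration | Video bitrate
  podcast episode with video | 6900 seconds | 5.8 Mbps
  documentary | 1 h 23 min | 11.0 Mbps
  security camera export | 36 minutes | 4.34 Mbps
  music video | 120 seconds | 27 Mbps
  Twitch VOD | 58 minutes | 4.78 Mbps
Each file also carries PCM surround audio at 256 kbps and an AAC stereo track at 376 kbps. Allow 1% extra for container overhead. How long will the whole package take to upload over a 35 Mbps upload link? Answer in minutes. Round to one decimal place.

65.0 minutes

Audio total: 256 + 376 = 632 kbps = 0.632 Mbps.
podcast episode with video: 6.432 Mbps × 6900 s × 1.01 = 44824.6 Mb
documentary: 11.632 Mbps × 4980 s × 1.01 = 58506.6 Mb
security camera export: 4.972 Mbps × 2160 s × 1.01 = 10846.9 Mb
music video: 27.632 Mbps × 120 s × 1.01 = 3349.0 Mb
Twitch VOD: 5.412 Mbps × 3480 s × 1.01 = 19022.1 Mb
Total: 136549.3 Mb = 17068.7 MB.
At 35 Mbps: 136549.3 / 35 = 3901 s ≈ 65 minutes.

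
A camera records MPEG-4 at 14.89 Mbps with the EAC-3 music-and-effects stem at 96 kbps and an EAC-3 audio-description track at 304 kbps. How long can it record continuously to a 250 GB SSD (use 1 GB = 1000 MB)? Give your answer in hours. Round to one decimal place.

Audio total: 96 + 304 = 400 kbps = 0.400 Mbps.
Total bitrate: 14.89 + 0.400 = 15.290 Mbps.
Capacity: 250 GB = 2,000,000 Mb.
Recording time: 2,000,000 / 15.290 = 130,804 s ≈ 36.3 hours.

36.3 hours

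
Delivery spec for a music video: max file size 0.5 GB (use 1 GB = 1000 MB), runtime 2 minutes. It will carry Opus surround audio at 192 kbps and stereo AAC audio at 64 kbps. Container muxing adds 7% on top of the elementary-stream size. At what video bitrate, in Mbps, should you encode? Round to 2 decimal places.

Budget: 0.5 GB = 4000.0 Mb.
Stream payload after overhead: 4000.0 / 1.07 = 3738.3 Mb.
2 min = 120 s
Total bitrate budget: 3738.3 Mb / 120 s = 31.153 Mbps.
Audio total: 192 + 64 = 256 kbps = 0.256 Mbps.
Video: 31.153 − 0.256 = 30.897 Mbps.

30.90 Mbps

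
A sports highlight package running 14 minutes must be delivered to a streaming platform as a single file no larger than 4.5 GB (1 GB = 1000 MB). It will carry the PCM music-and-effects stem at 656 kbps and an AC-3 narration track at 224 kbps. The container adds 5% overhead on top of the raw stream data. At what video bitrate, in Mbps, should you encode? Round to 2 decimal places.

39.94 Mbps

Budget: 4.5 GB = 36000.0 Mb.
Stream payload after overhead: 36000.0 / 1.05 = 34285.7 Mb.
14 min = 840 s
Total bitrate budget: 34285.7 Mb / 840 s = 40.816 Mbps.
Audio total: 656 + 224 = 880 kbps = 0.880 Mbps.
Video: 40.816 − 0.880 = 39.936 Mbps.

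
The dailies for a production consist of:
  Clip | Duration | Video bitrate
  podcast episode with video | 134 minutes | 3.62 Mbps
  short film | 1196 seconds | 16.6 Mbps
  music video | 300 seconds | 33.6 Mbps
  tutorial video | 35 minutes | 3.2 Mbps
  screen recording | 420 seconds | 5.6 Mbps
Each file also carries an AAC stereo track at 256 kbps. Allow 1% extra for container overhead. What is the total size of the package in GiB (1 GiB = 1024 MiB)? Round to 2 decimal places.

8.37 GiB

Audio: 256 kbps = 0.256 Mbps.
podcast episode with video: 3.876 Mbps × 8040 s × 1.01 = 31474.7 Mb
short film: 16.856 Mbps × 1196 s × 1.01 = 20361.4 Mb
music video: 33.856 Mbps × 300 s × 1.01 = 10258.4 Mb
tutorial video: 3.456 Mbps × 2100 s × 1.01 = 7330.2 Mb
screen recording: 5.856 Mbps × 420 s × 1.01 = 2484.1 Mb
Total: 71908.7 Mb = 8988.6 MB.
= 8.371 GiB.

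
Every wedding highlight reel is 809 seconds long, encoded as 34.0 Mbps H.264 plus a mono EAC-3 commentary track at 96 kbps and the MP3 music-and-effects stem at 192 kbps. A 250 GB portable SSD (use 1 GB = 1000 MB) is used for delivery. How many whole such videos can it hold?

72

Audio total: 96 + 192 = 288 kbps = 0.288 Mbps.
Total bitrate: 34.288 Mbps.
Per item: 34.288 Mbps × 809 s = 27,739 Mb = 3,467 MB.
Capacity: 250 GB = 2,000,000 Mb; 72.10 items → 72 complete.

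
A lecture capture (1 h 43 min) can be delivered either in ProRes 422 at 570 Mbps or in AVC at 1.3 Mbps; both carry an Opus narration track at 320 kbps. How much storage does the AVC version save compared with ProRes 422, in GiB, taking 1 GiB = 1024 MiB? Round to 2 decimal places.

1 h 43 min = 103 min = 6180 s
Audio: 320 kbps = 0.320 Mbps.
ProRes 422: 570.320 Mbps × 6180 s = 3524577.6 Mb = 410.315 GiB.
AVC: 1.620 Mbps × 6180 s = 10011.6 Mb = 1.166 GiB.
Saving: 410.315 − 1.166 = 409.149 GiB.

409.15 GiB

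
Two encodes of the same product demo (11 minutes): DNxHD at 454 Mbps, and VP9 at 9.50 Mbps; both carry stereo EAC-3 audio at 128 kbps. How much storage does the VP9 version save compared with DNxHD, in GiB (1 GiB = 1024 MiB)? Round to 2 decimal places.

11 min = 660 s
Audio: 128 kbps = 0.128 Mbps.
DNxHD: 454.128 Mbps × 660 s = 299724.5 Mb = 34.893 GiB.
VP9: 9.628 Mbps × 660 s = 6354.5 Mb = 0.740 GiB.
Saving: 34.893 − 0.740 = 34.153 GiB.

34.15 GiB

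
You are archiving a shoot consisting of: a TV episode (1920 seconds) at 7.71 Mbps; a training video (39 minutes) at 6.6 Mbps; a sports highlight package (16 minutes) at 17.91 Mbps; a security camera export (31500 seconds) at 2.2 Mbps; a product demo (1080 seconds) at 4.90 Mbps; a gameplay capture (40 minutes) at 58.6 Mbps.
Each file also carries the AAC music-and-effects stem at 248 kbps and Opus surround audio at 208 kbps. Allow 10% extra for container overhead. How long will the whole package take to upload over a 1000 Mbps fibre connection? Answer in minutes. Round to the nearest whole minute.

Audio total: 248 + 208 = 456 kbps = 0.456 Mbps.
TV episode: 8.166 Mbps × 1920 s × 1.10 = 17246.6 Mb
training video: 7.056 Mbps × 2340 s × 1.10 = 18162.1 Mb
sports highlight package: 18.366 Mbps × 960 s × 1.10 = 19394.5 Mb
security camera export: 2.656 Mbps × 31500 s × 1.10 = 92030.4 Mb
product demo: 5.356 Mbps × 1080 s × 1.10 = 6362.9 Mb
gameplay capture: 59.056 Mbps × 2400 s × 1.10 = 155907.8 Mb
Total: 309104.4 Mb = 38638.1 MB.
At 1000 Mbps: 309104.4 / 1000 = 309 s ≈ 5.15 minutes.

5 minutes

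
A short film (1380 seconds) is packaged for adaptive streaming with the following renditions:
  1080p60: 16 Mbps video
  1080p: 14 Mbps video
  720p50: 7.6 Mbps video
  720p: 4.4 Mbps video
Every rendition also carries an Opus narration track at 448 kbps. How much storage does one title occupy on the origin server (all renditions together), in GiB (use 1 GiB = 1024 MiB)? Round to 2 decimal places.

Audio: 448 kbps = 0.448 Mbps.
Sum of rendition bitrates: (16+0.448) + (14+0.448) + (7.6+0.448) + (4.4+0.448) = 43.792 Mbps.
× 1380 s = 60,433 Mb = 7,554 MB = 7.035 GiB.

7.04 GiB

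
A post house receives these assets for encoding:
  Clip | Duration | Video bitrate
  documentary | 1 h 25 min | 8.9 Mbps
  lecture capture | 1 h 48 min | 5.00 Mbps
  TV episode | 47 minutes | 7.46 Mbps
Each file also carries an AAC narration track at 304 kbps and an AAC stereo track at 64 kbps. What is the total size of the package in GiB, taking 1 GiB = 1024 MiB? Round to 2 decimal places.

12.12 GiB

Audio total: 304 + 64 = 368 kbps = 0.368 Mbps.
documentary: 9.268 Mbps × 5100 s = 47266.8 Mb
lecture capture: 5.368 Mbps × 6480 s = 34784.6 Mb
TV episode: 7.828 Mbps × 2820 s = 22075.0 Mb
Total: 104126.4 Mb = 13015.8 MB.
= 12.12 GiB.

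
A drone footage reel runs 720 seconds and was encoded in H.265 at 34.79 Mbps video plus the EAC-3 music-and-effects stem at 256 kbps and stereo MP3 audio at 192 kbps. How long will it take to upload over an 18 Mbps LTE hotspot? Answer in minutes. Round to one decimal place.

Audio total: 256 + 192 = 448 kbps = 0.448 Mbps.
Total bitrate: 35.238 Mbps.
File: 35.238 Mbps × 720 s = 25371.4 Mb.
At 18 Mbps: 25371.4 / 18 = 1409.5 s ≈ 23.5 minutes.

23.5 minutes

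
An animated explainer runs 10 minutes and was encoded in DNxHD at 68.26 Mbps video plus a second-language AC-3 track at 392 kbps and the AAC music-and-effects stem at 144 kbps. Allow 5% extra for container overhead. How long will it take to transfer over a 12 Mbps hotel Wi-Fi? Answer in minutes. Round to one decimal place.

10 min = 600 s
Audio total: 392 + 144 = 536 kbps = 0.536 Mbps.
Total bitrate: 68.796 Mbps.
File: 68.796 Mbps × 600 s = 41277.6 Mb.
With 5% container overhead: ×1.05. → 43341.5 Mb.
At 12 Mbps: 43341.5 / 12 = 3611.8 s ≈ 60.2 minutes.

60.2 minutes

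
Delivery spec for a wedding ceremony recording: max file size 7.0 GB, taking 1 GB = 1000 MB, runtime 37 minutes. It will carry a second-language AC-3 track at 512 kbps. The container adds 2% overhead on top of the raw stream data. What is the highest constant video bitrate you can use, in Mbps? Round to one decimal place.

24.2 Mbps

Budget: 7.0 GB = 56000.0 Mb.
Stream payload after overhead: 56000.0 / 1.02 = 54902.0 Mb.
37 min = 2220 s
Total bitrate budget: 54902.0 Mb / 2220 s = 24.731 Mbps.
Audio: 512 kbps = 0.512 Mbps.
Video: 24.731 − 0.512 = 24.219 Mbps.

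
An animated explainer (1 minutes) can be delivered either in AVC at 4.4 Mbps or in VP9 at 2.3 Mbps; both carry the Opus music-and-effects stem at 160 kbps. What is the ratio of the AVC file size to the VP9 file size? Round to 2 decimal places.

1.85

Audio: 160 kbps = 0.160 Mbps.
AVC: 4.560 Mbps × 60 s = 273.6 Mb = 34.200 MB.
VP9: 2.460 Mbps × 60 s = 147.6 Mb = 18.450 MB.
Ratio: 34.200 / 18.450 = 1.854.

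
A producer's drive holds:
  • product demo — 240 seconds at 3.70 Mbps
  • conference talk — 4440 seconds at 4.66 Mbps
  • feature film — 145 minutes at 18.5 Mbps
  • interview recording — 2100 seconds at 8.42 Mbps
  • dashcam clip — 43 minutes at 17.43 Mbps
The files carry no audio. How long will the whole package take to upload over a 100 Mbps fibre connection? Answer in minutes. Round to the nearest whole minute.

41 minutes

product demo: 3.700 Mbps × 240 s = 888.0 Mb
conference talk: 4.660 Mbps × 4440 s = 20690.4 Mb
feature film: 18.500 Mbps × 8700 s = 160950.0 Mb
interview recording: 8.420 Mbps × 2100 s = 17682.0 Mb
dashcam clip: 17.430 Mbps × 2580 s = 44969.4 Mb
Total: 245179.8 Mb = 30647.5 MB.
At 100 Mbps: 245179.8 / 100 = 2452 s ≈ 40.9 minutes.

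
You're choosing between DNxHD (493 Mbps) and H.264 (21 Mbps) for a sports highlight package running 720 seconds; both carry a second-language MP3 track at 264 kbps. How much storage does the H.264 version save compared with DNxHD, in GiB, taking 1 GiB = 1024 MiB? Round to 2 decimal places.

39.56 GiB

Audio: 264 kbps = 0.264 Mbps.
DNxHD: 493.264 Mbps × 720 s = 355150.1 Mb = 41.345 GiB.
H.264: 21.264 Mbps × 720 s = 15310.1 Mb = 1.782 GiB.
Saving: 41.345 − 1.782 = 39.563 GiB.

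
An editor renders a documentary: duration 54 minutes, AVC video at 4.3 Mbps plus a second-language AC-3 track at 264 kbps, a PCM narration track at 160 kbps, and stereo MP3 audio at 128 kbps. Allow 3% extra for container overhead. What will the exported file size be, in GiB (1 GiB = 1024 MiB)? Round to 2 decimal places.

54 min = 3240 s
Audio total: 264 + 160 + 128 = 552 kbps = 0.552 Mbps.
Total bitrate: 4.3 + 0.552 = 4.852 Mbps.
Stream data: 4.852 Mbps × 3240 s = 15720.5 Mb.
With 3% container overhead: ×1.03.
16,192 Mb = 2,024,011,800 bytes ÷ 1,073,741,824 = 1.885 GiB.

1.89 GiB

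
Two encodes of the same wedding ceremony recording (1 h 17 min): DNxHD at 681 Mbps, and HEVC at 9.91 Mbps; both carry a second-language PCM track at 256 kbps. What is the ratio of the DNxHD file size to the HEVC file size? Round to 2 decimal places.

1 h 17 min = 77 min = 4620 s
Audio: 256 kbps = 0.256 Mbps.
DNxHD: 681.256 Mbps × 4620 s = 3147402.7 Mb = 366.406 GiB.
HEVC: 10.166 Mbps × 4620 s = 46966.9 Mb = 5.468 GiB.
Ratio: 366.406 / 5.468 = 67.013.

67.01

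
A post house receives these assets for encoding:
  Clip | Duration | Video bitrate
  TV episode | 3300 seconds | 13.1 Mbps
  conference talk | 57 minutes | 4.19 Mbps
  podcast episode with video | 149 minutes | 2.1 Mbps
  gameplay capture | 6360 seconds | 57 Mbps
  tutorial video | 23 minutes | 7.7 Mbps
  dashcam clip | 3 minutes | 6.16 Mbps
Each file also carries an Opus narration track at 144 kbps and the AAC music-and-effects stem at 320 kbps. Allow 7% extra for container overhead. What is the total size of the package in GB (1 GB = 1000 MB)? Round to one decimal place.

61.7 GB

Audio total: 144 + 320 = 464 kbps = 0.464 Mbps.
TV episode: 13.564 Mbps × 3300 s × 1.07 = 47894.5 Mb
conference talk: 4.654 Mbps × 3420 s × 1.07 = 17030.8 Mb
podcast episode with video: 2.564 Mbps × 8940 s × 1.07 = 24526.7 Mb
gameplay capture: 57.464 Mbps × 6360 s × 1.07 = 391054.0 Mb
tutorial video: 8.164 Mbps × 1380 s × 1.07 = 12055.0 Mb
dashcam clip: 6.624 Mbps × 180 s × 1.07 = 1275.8 Mb
Total: 493836.8 Mb = 61729.6 MB.
= 61.73 GB.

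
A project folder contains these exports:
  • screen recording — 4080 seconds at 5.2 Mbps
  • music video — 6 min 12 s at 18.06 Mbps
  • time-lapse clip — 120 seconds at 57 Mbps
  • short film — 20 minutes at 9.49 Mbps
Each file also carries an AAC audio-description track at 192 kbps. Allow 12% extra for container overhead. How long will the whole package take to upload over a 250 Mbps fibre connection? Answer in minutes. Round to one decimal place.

Audio: 192 kbps = 0.192 Mbps.
screen recording: 5.392 Mbps × 4080 s × 1.12 = 24639.3 Mb
music video: 18.252 Mbps × 372 s × 1.12 = 7604.5 Mb
time-lapse clip: 57.192 Mbps × 120 s × 1.12 = 7686.6 Mb
short film: 9.682 Mbps × 1200 s × 1.12 = 13012.6 Mb
Total: 52943.0 Mb = 6617.9 MB.
At 250 Mbps: 52943.0 / 250 = 212 s ≈ 3.53 minutes.

3.5 minutes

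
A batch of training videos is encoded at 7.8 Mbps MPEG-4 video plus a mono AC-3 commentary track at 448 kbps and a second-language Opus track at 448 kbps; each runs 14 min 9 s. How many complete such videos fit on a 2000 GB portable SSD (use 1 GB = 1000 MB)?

2167

14 min 9 s = 849 s
Audio total: 448 + 448 = 896 kbps = 0.896 Mbps.
Total bitrate: 8.696 Mbps.
Per item: 8.696 Mbps × 849 s = 7,383 Mb = 922.9 MB.
Capacity: 2000 GB = 16,000,000 Mb; 2167.17 items → 2167 complete.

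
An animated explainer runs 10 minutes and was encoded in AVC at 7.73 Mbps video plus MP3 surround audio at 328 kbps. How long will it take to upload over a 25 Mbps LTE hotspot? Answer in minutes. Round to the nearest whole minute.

10 min = 600 s
Audio: 328 kbps = 0.328 Mbps.
Total bitrate: 8.058 Mbps.
File: 8.058 Mbps × 600 s = 4834.8 Mb.
At 25 Mbps: 4834.8 / 25 = 193.4 s ≈ 3.22 minutes.

3 minutes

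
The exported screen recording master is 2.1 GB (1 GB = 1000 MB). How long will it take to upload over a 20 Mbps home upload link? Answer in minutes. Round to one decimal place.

14.0 minutes

File: 2.1 GB = 16800.0 Mb.
At 20 Mbps: 16800.0 / 20 = 840.0 s ≈ 14 minutes.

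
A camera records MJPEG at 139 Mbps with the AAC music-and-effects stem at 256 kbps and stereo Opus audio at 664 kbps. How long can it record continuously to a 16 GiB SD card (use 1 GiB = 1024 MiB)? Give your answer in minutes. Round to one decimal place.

Audio total: 256 + 664 = 920 kbps = 0.920 Mbps.
Total bitrate: 139 + 0.920 = 139.920 Mbps.
Capacity: 16 GiB = 137,439 Mb.
Recording time: 137,439 / 139.920 = 982.3 s ≈ 16.4 minutes.

16.4 minutes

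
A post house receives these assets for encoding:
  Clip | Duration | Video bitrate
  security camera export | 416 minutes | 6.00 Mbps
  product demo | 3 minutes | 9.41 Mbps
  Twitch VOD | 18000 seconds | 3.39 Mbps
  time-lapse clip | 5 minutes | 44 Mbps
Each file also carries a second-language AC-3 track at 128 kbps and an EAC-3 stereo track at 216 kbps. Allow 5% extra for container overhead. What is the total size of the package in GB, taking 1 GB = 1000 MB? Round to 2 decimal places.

Audio total: 128 + 216 = 344 kbps = 0.344 Mbps.
security camera export: 6.344 Mbps × 24960 s × 1.05 = 166263.6 Mb
product demo: 9.754 Mbps × 180 s × 1.05 = 1843.5 Mb
Twitch VOD: 3.734 Mbps × 18000 s × 1.05 = 70572.6 Mb
time-lapse clip: 44.344 Mbps × 300 s × 1.05 = 13968.4 Mb
Total: 252648.0 Mb = 31581.0 MB.
= 31.58 GB.

31.58 GB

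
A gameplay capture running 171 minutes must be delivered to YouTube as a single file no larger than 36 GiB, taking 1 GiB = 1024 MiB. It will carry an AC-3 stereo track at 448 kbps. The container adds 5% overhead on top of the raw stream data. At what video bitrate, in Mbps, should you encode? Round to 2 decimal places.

28.26 Mbps

Budget: 36 GiB = 309237.6 Mb.
Stream payload after overhead: 309237.6 / 1.05 = 294512.0 Mb.
171 min = 10260 s
Total bitrate budget: 294512.0 Mb / 10260 s = 28.705 Mbps.
Audio: 448 kbps = 0.448 Mbps.
Video: 28.705 − 0.448 = 28.257 Mbps.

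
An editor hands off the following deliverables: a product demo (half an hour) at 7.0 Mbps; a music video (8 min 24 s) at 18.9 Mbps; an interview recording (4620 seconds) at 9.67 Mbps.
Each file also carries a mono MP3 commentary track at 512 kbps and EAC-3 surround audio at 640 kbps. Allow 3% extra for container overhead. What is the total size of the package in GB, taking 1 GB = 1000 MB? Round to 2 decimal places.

9.63 GB

Audio total: 512 + 640 = 1152 kbps = 1.152 Mbps.
product demo: 8.152 Mbps × 1800 s × 1.03 = 15113.8 Mb
music video: 20.052 Mbps × 504 s × 1.03 = 10409.4 Mb
interview recording: 10.822 Mbps × 4620 s × 1.03 = 51497.6 Mb
Total: 77020.8 Mb = 9627.6 MB.
= 9.628 GB.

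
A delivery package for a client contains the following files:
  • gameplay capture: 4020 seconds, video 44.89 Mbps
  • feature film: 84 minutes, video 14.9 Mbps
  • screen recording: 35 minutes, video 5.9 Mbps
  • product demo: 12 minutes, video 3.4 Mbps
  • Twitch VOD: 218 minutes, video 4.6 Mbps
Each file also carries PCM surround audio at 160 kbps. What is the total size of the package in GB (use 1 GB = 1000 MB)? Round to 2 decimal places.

Audio: 160 kbps = 0.160 Mbps.
gameplay capture: 45.050 Mbps × 4020 s = 181101.0 Mb
feature film: 15.060 Mbps × 5040 s = 75902.4 Mb
screen recording: 6.060 Mbps × 2100 s = 12726.0 Mb
product demo: 3.560 Mbps × 720 s = 2563.2 Mb
Twitch VOD: 4.760 Mbps × 13080 s = 62260.8 Mb
Total: 334553.4 Mb = 41819.2 MB.
= 41.82 GB.

41.82 GB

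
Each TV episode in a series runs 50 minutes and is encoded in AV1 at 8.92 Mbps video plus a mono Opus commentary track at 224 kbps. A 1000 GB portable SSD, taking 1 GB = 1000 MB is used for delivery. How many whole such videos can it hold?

291

50 min = 3000 s
Audio: 224 kbps = 0.224 Mbps.
Total bitrate: 9.144 Mbps.
Per item: 9.144 Mbps × 3000 s = 27,432 Mb = 3,429 MB.
Capacity: 1000 GB = 8,000,000 Mb; 291.63 items → 291 complete.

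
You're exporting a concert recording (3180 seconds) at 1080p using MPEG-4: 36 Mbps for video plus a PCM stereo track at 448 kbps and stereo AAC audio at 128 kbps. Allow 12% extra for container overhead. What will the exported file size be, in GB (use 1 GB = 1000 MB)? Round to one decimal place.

Audio total: 448 + 128 = 576 kbps = 0.576 Mbps.
Total bitrate: 36 + 0.576 = 36.576 Mbps.
Stream data: 36.576 Mbps × 3180 s = 116311.7 Mb.
With 12% container overhead: ×1.12.
130,269 Mb ÷ 8 = 16,284 MB → 16.28 GB.

16.3 GB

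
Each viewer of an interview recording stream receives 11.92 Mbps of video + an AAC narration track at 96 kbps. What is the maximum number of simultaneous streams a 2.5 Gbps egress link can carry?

208

Audio: 96 kbps = 0.096 Mbps.
Per-viewer media rate: 12.016 Mbps.
2.5 Gbps = 2,500 Mbps; 2,500 / 12.016 = 208.06 → 208 viewers.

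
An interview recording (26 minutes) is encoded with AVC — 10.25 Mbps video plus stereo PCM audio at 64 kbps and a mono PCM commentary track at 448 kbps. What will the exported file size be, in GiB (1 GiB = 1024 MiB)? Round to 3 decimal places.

1.954 GiB

26 min = 1560 s
Audio total: 64 + 448 = 512 kbps = 0.512 Mbps.
Total bitrate: 10.25 + 0.512 = 10.762 Mbps.
Stream data: 10.762 Mbps × 1560 s = 16788.7 Mb.
16,789 Mb = 2,098,590,000 bytes ÷ 1,073,741,824 = 1.954 GiB.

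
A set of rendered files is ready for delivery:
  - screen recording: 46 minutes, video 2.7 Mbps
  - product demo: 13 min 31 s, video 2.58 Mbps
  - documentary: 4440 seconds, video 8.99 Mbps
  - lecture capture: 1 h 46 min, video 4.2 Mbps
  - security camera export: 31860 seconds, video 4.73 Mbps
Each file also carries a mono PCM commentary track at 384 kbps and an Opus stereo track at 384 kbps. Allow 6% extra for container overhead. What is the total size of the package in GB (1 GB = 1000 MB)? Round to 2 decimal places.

Audio total: 384 + 384 = 768 kbps = 0.768 Mbps.
screen recording: 3.468 Mbps × 2760 s × 1.06 = 10146.0 Mb
product demo: 3.348 Mbps × 811 s × 1.06 = 2878.1 Mb
documentary: 9.758 Mbps × 4440 s × 1.06 = 45925.1 Mb
lecture capture: 4.968 Mbps × 6360 s × 1.06 = 33492.3 Mb
security camera export: 5.498 Mbps × 31860 s × 1.06 = 185676.3 Mb
Total: 278117.7 Mb = 34764.7 MB.
= 34.76 GB.

34.76 GB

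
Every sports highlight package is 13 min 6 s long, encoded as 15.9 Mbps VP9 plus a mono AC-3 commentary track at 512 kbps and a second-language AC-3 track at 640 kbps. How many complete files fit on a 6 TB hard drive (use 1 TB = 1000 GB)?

13 min 6 s = 786 s
Audio total: 512 + 640 = 1152 kbps = 1.152 Mbps.
Total bitrate: 17.052 Mbps.
Per item: 17.052 Mbps × 786 s = 13,403 Mb = 1,675 MB.
Capacity: 6 TB = 48,000,000 Mb; 3581.32 items → 3581 complete.

3581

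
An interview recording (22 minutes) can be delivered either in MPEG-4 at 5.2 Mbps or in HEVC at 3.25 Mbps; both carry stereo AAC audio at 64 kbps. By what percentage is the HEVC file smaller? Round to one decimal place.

37.0%

22 min = 1320 s
Audio: 64 kbps = 0.064 Mbps.
MPEG-4: 5.264 Mbps × 1320 s = 6948.5 Mb = 0.809 GiB.
HEVC: 3.314 Mbps × 1320 s = 4374.5 Mb = 0.509 GiB.
Reduction: (1 − 0.509/0.809) × 100 = 37.04%.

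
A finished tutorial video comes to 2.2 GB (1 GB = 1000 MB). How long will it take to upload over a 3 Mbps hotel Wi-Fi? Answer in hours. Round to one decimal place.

1.6 hours

File: 2.2 GB = 17600.0 Mb.
At 3 Mbps: 17600.0 / 3 = 5866.7 s ≈ 1.63 hours.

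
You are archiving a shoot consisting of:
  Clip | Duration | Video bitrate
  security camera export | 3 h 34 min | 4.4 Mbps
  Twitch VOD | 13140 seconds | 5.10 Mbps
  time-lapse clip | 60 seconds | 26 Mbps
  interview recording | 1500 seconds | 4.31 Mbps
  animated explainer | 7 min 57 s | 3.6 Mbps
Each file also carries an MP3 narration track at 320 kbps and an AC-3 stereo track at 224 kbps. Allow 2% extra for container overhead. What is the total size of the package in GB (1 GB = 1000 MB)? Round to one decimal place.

18.9 GB

Audio total: 320 + 224 = 544 kbps = 0.544 Mbps.
security camera export: 4.944 Mbps × 12840 s × 1.02 = 64750.6 Mb
Twitch VOD: 5.644 Mbps × 13140 s × 1.02 = 75645.4 Mb
time-lapse clip: 26.544 Mbps × 60 s × 1.02 = 1624.5 Mb
interview recording: 4.854 Mbps × 1500 s × 1.02 = 7426.6 Mb
animated explainer: 4.144 Mbps × 477 s × 1.02 = 2016.2 Mb
Total: 151463.3 Mb = 18932.9 MB.
= 18.93 GB.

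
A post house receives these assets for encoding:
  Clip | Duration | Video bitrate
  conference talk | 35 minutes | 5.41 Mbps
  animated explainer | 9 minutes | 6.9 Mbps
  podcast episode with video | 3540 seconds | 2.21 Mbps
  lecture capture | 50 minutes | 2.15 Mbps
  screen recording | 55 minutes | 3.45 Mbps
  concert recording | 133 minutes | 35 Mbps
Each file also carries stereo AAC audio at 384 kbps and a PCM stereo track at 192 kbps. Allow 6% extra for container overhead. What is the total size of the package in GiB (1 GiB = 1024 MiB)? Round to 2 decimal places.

40.95 GiB

Audio total: 384 + 192 = 576 kbps = 0.576 Mbps.
conference talk: 5.986 Mbps × 2100 s × 1.06 = 13324.8 Mb
animated explainer: 7.476 Mbps × 540 s × 1.06 = 4279.3 Mb
podcast episode with video: 2.786 Mbps × 3540 s × 1.06 = 10454.2 Mb
lecture capture: 2.726 Mbps × 3000 s × 1.06 = 8668.7 Mb
screen recording: 4.026 Mbps × 3300 s × 1.06 = 14082.9 Mb
concert recording: 35.576 Mbps × 7980 s × 1.06 = 300930.3 Mb
Total: 351740.2 Mb = 43967.5 MB.
= 40.95 GiB.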